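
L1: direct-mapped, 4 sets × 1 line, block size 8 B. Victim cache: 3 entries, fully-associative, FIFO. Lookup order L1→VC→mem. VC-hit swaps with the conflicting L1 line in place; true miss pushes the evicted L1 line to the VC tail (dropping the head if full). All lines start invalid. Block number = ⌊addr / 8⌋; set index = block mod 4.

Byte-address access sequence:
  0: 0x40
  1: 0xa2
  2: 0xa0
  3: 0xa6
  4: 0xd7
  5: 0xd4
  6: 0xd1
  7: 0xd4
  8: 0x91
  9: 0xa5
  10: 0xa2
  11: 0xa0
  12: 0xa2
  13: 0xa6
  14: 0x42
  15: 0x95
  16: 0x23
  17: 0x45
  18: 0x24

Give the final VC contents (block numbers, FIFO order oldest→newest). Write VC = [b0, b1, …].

VC = [20, 26, 8]

#0 0x40→b8/s0 MISS; vc=[]
#1 0xa2→b20/s0 MISS; vc=[8]
#2 0xa0→b20/s0 L1-HIT; vc=[8]
#3 0xa6→b20/s0 L1-HIT; vc=[8]
#4 0xd7→b26/s2 MISS; vc=[8]
#5 0xd4→b26/s2 L1-HIT; vc=[8]
#6 0xd1→b26/s2 L1-HIT; vc=[8]
#7 0xd4→b26/s2 L1-HIT; vc=[8]
#8 0x91→b18/s2 MISS; vc=[8,26]
#9 0xa5→b20/s0 L1-HIT; vc=[8,26]
#10 0xa2→b20/s0 L1-HIT; vc=[8,26]
#11 0xa0→b20/s0 L1-HIT; vc=[8,26]
#12 0xa2→b20/s0 L1-HIT; vc=[8,26]
#13 0xa6→b20/s0 L1-HIT; vc=[8,26]
#14 0x42→b8/s0 VC-HIT; vc=[20,26]
#15 0x95→b18/s2 L1-HIT; vc=[20,26]
#16 0x23→b4/s0 MISS; vc=[20,26,8]
#17 0x45→b8/s0 VC-HIT; vc=[20,26,4]
#18 0x24→b4/s0 VC-HIT; vc=[20,26,8]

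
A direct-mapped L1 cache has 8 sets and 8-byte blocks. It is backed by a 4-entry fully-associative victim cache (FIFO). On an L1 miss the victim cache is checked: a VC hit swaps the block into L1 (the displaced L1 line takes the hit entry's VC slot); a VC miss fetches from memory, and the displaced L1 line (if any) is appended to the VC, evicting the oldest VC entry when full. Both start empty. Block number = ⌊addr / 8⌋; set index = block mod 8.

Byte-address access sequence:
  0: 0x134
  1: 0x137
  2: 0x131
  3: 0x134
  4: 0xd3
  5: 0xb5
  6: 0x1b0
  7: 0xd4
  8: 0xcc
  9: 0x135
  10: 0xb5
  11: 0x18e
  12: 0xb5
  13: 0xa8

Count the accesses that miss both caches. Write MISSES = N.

  [0] addr=0x134 blk=38 s=6: MISS | VC []
  [1] addr=0x137 blk=38 s=6: L1-HIT | VC []
  [2] addr=0x131 blk=38 s=6: L1-HIT | VC []
  [3] addr=0x134 blk=38 s=6: L1-HIT | VC []
  [4] addr=0xd3 blk=26 s=2: MISS | VC []
  [5] addr=0xb5 blk=22 s=6: MISS | VC [38]
  [6] addr=0x1b0 blk=54 s=6: MISS | VC [38, 22]
  [7] addr=0xd4 blk=26 s=2: L1-HIT | VC [38, 22]
  [8] addr=0xcc blk=25 s=1: MISS | VC [38, 22]
  [9] addr=0x135 blk=38 s=6: VC-HIT | VC [54, 22]
  [10] addr=0xb5 blk=22 s=6: VC-HIT | VC [54, 38]
  [11] addr=0x18e blk=49 s=1: MISS | VC [54, 38, 25]
  [12] addr=0xb5 blk=22 s=6: L1-HIT | VC [54, 38, 25]
  [13] addr=0xa8 blk=21 s=5: MISS | VC [54, 38, 25]

MISSES = 7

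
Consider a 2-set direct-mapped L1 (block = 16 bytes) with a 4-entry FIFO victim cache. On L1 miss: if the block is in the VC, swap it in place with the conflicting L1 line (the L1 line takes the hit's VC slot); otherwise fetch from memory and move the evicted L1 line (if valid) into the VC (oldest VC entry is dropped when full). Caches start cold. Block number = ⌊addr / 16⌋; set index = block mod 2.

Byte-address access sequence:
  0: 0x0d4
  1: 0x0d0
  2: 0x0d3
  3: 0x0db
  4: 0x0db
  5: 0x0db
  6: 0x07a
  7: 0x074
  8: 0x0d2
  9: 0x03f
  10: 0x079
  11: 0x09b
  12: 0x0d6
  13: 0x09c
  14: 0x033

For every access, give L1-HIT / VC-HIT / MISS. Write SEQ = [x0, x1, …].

SEQ = [MISS, L1-HIT, L1-HIT, L1-HIT, L1-HIT, L1-HIT, MISS, L1-HIT, VC-HIT, MISS, VC-HIT, MISS, VC-HIT, VC-HIT, VC-HIT]

0: 0xd4 (blk 13, set 1) → MISS  vc=[]
1: 0xd0 (blk 13, set 1) → L1-HIT  vc=[]
2: 0xd3 (blk 13, set 1) → L1-HIT  vc=[]
3: 0xdb (blk 13, set 1) → L1-HIT  vc=[]
4: 0xdb (blk 13, set 1) → L1-HIT  vc=[]
5: 0xdb (blk 13, set 1) → L1-HIT  vc=[]
6: 0x7a (blk 7, set 1) → MISS  vc=[13]
7: 0x74 (blk 7, set 1) → L1-HIT  vc=[13]
8: 0xd2 (blk 13, set 1) → VC-HIT  vc=[7]
9: 0x3f (blk 3, set 1) → MISS  vc=[7, 13]
10: 0x79 (blk 7, set 1) → VC-HIT  vc=[3, 13]
11: 0x9b (blk 9, set 1) → MISS  vc=[3, 13, 7]
12: 0xd6 (blk 13, set 1) → VC-HIT  vc=[3, 9, 7]
13: 0x9c (blk 9, set 1) → VC-HIT  vc=[3, 13, 7]
14: 0x33 (blk 3, set 1) → VC-HIT  vc=[9, 13, 7]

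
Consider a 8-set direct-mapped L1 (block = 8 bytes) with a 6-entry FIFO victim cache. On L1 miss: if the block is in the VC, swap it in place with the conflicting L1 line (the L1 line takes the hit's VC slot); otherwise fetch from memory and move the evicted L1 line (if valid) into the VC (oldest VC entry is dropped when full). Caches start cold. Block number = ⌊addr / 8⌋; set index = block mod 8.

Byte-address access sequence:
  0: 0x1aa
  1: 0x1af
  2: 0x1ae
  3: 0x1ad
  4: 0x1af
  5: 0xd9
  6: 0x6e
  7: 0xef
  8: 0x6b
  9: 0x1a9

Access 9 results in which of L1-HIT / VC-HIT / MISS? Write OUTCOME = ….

#0 0x1aa→b53/s5 MISS; vc=[]
#1 0x1af→b53/s5 L1-HIT; vc=[]
#2 0x1ae→b53/s5 L1-HIT; vc=[]
#3 0x1ad→b53/s5 L1-HIT; vc=[]
#4 0x1af→b53/s5 L1-HIT; vc=[]
#5 0xd9→b27/s3 MISS; vc=[]
#6 0x6e→b13/s5 MISS; vc=[53]
#7 0xef→b29/s5 MISS; vc=[53,13]
#8 0x6b→b13/s5 VC-HIT; vc=[53,29]
#9 0x1a9→b53/s5 VC-HIT; vc=[13,29]

OUTCOME = VC-HIT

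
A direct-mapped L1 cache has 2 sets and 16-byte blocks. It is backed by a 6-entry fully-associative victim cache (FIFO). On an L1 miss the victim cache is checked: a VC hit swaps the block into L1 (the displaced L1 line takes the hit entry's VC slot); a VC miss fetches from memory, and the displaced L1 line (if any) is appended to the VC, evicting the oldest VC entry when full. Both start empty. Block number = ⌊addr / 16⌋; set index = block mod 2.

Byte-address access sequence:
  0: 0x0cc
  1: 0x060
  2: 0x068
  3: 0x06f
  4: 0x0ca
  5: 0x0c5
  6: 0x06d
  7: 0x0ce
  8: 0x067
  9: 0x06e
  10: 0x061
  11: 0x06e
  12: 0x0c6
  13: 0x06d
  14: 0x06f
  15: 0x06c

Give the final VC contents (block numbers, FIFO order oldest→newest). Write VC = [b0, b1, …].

  [0] addr=0xcc blk=12 s=0: MISS | VC []
  [1] addr=0x60 blk=6 s=0: MISS | VC [12]
  [2] addr=0x68 blk=6 s=0: L1-HIT | VC [12]
  [3] addr=0x6f blk=6 s=0: L1-HIT | VC [12]
  [4] addr=0xca blk=12 s=0: VC-HIT | VC [6]
  [5] addr=0xc5 blk=12 s=0: L1-HIT | VC [6]
  [6] addr=0x6d blk=6 s=0: VC-HIT | VC [12]
  [7] addr=0xce blk=12 s=0: VC-HIT | VC [6]
  [8] addr=0x67 blk=6 s=0: VC-HIT | VC [12]
  [9] addr=0x6e blk=6 s=0: L1-HIT | VC [12]
  [10] addr=0x61 blk=6 s=0: L1-HIT | VC [12]
  [11] addr=0x6e blk=6 s=0: L1-HIT | VC [12]
  [12] addr=0xc6 blk=12 s=0: VC-HIT | VC [6]
  [13] addr=0x6d blk=6 s=0: VC-HIT | VC [12]
  [14] addr=0x6f blk=6 s=0: L1-HIT | VC [12]
  [15] addr=0x6c blk=6 s=0: L1-HIT | VC [12]

VC = [12]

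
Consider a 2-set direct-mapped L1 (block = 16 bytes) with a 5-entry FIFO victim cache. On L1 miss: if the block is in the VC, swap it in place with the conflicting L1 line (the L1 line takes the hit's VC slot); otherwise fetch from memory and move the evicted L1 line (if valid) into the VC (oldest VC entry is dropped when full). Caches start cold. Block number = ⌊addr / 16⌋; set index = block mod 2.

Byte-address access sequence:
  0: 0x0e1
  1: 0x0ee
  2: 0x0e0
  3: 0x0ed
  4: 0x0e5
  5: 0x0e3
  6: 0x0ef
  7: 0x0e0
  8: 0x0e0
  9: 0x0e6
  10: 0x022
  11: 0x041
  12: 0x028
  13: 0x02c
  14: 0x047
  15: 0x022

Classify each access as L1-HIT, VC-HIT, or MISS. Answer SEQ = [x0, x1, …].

SEQ = [MISS, L1-HIT, L1-HIT, L1-HIT, L1-HIT, L1-HIT, L1-HIT, L1-HIT, L1-HIT, L1-HIT, MISS, MISS, VC-HIT, L1-HIT, VC-HIT, VC-HIT]

0: 0xe1 (blk 14, set 0) → MISS  vc=[]
1: 0xee (blk 14, set 0) → L1-HIT  vc=[]
2: 0xe0 (blk 14, set 0) → L1-HIT  vc=[]
3: 0xed (blk 14, set 0) → L1-HIT  vc=[]
4: 0xe5 (blk 14, set 0) → L1-HIT  vc=[]
5: 0xe3 (blk 14, set 0) → L1-HIT  vc=[]
6: 0xef (blk 14, set 0) → L1-HIT  vc=[]
7: 0xe0 (blk 14, set 0) → L1-HIT  vc=[]
8: 0xe0 (blk 14, set 0) → L1-HIT  vc=[]
9: 0xe6 (blk 14, set 0) → L1-HIT  vc=[]
10: 0x22 (blk 2, set 0) → MISS  vc=[14]
11: 0x41 (blk 4, set 0) → MISS  vc=[14, 2]
12: 0x28 (blk 2, set 0) → VC-HIT  vc=[14, 4]
13: 0x2c (blk 2, set 0) → L1-HIT  vc=[14, 4]
14: 0x47 (blk 4, set 0) → VC-HIT  vc=[14, 2]
15: 0x22 (blk 2, set 0) → VC-HIT  vc=[14, 4]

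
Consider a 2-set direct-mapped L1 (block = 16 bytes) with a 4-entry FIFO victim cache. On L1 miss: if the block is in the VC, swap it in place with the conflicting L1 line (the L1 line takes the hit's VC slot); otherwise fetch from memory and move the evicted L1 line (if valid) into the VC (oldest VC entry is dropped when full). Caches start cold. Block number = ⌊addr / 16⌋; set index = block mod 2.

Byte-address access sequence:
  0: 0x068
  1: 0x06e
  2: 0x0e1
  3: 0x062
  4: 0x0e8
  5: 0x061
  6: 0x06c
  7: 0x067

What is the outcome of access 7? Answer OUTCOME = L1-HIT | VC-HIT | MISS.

OUTCOME = L1-HIT

  [0] addr=0x68 blk=6 s=0: MISS | VC []
  [1] addr=0x6e blk=6 s=0: L1-HIT | VC []
  [2] addr=0xe1 blk=14 s=0: MISS | VC [6]
  [3] addr=0x62 blk=6 s=0: VC-HIT | VC [14]
  [4] addr=0xe8 blk=14 s=0: VC-HIT | VC [6]
  [5] addr=0x61 blk=6 s=0: VC-HIT | VC [14]
  [6] addr=0x6c blk=6 s=0: L1-HIT | VC [14]
  [7] addr=0x67 blk=6 s=0: L1-HIT | VC [14]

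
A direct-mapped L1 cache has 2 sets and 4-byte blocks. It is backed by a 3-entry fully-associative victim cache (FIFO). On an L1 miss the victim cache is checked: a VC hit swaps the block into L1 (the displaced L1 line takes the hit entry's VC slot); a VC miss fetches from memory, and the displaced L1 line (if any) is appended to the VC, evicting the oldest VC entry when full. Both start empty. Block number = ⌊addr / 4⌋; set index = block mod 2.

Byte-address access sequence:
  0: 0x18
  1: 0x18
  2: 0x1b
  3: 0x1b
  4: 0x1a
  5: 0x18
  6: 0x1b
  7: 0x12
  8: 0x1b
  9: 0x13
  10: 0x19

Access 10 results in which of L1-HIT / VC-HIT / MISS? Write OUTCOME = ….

  [0] addr=0x18 blk=6 s=0: MISS | VC []
  [1] addr=0x18 blk=6 s=0: L1-HIT | VC []
  [2] addr=0x1b blk=6 s=0: L1-HIT | VC []
  [3] addr=0x1b blk=6 s=0: L1-HIT | VC []
  [4] addr=0x1a blk=6 s=0: L1-HIT | VC []
  [5] addr=0x18 blk=6 s=0: L1-HIT | VC []
  [6] addr=0x1b blk=6 s=0: L1-HIT | VC []
  [7] addr=0x12 blk=4 s=0: MISS | VC [6]
  [8] addr=0x1b blk=6 s=0: VC-HIT | VC [4]
  [9] addr=0x13 blk=4 s=0: VC-HIT | VC [6]
  [10] addr=0x19 blk=6 s=0: VC-HIT | VC [4]

OUTCOME = VC-HIT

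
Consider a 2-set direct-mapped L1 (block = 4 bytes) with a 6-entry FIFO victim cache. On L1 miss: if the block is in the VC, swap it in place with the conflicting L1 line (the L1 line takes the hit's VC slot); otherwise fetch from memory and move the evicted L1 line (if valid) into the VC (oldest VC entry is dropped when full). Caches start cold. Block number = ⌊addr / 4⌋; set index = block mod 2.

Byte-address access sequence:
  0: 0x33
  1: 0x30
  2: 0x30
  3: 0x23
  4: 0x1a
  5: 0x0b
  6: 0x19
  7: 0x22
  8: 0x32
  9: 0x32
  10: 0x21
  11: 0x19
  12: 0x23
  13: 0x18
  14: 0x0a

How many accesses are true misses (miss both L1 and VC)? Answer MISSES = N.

  [0] addr=0x33 blk=12 s=0: MISS | VC []
  [1] addr=0x30 blk=12 s=0: L1-HIT | VC []
  [2] addr=0x30 blk=12 s=0: L1-HIT | VC []
  [3] addr=0x23 blk=8 s=0: MISS | VC [12]
  [4] addr=0x1a blk=6 s=0: MISS | VC [12, 8]
  [5] addr=0xb blk=2 s=0: MISS | VC [12, 8, 6]
  [6] addr=0x19 blk=6 s=0: VC-HIT | VC [12, 8, 2]
  [7] addr=0x22 blk=8 s=0: VC-HIT | VC [12, 6, 2]
  [8] addr=0x32 blk=12 s=0: VC-HIT | VC [8, 6, 2]
  [9] addr=0x32 blk=12 s=0: L1-HIT | VC [8, 6, 2]
  [10] addr=0x21 blk=8 s=0: VC-HIT | VC [12, 6, 2]
  [11] addr=0x19 blk=6 s=0: VC-HIT | VC [12, 8, 2]
  [12] addr=0x23 blk=8 s=0: VC-HIT | VC [12, 6, 2]
  [13] addr=0x18 blk=6 s=0: VC-HIT | VC [12, 8, 2]
  [14] addr=0xa blk=2 s=0: VC-HIT | VC [12, 8, 6]

MISSES = 4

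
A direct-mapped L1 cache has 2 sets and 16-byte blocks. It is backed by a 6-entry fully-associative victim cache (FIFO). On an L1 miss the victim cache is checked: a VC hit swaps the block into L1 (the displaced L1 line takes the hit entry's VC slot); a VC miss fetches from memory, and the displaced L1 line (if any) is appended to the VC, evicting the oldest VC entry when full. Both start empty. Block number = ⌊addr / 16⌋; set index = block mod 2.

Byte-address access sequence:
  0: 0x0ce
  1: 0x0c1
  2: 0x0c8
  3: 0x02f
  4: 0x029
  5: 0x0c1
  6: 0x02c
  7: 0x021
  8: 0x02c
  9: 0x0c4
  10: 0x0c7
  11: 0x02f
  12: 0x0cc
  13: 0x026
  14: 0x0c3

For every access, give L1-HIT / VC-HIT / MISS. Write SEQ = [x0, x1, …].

SEQ = [MISS, L1-HIT, L1-HIT, MISS, L1-HIT, VC-HIT, VC-HIT, L1-HIT, L1-HIT, VC-HIT, L1-HIT, VC-HIT, VC-HIT, VC-HIT, VC-HIT]

#0 0xce→b12/s0 MISS; vc=[]
#1 0xc1→b12/s0 L1-HIT; vc=[]
#2 0xc8→b12/s0 L1-HIT; vc=[]
#3 0x2f→b2/s0 MISS; vc=[12]
#4 0x29→b2/s0 L1-HIT; vc=[12]
#5 0xc1→b12/s0 VC-HIT; vc=[2]
#6 0x2c→b2/s0 VC-HIT; vc=[12]
#7 0x21→b2/s0 L1-HIT; vc=[12]
#8 0x2c→b2/s0 L1-HIT; vc=[12]
#9 0xc4→b12/s0 VC-HIT; vc=[2]
#10 0xc7→b12/s0 L1-HIT; vc=[2]
#11 0x2f→b2/s0 VC-HIT; vc=[12]
#12 0xcc→b12/s0 VC-HIT; vc=[2]
#13 0x26→b2/s0 VC-HIT; vc=[12]
#14 0xc3→b12/s0 VC-HIT; vc=[2]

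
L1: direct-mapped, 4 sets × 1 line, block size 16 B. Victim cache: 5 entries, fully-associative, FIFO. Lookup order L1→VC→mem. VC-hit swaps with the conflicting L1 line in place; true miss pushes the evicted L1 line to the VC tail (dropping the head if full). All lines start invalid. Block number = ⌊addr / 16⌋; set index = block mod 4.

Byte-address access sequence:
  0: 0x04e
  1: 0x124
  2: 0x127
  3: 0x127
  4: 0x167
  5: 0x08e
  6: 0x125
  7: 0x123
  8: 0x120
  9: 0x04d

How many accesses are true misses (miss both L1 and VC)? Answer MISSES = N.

  [0] addr=0x4e blk=4 s=0: MISS | VC []
  [1] addr=0x124 blk=18 s=2: MISS | VC []
  [2] addr=0x127 blk=18 s=2: L1-HIT | VC []
  [3] addr=0x127 blk=18 s=2: L1-HIT | VC []
  [4] addr=0x167 blk=22 s=2: MISS | VC [18]
  [5] addr=0x8e blk=8 s=0: MISS | VC [18, 4]
  [6] addr=0x125 blk=18 s=2: VC-HIT | VC [22, 4]
  [7] addr=0x123 blk=18 s=2: L1-HIT | VC [22, 4]
  [8] addr=0x120 blk=18 s=2: L1-HIT | VC [22, 4]
  [9] addr=0x4d blk=4 s=0: VC-HIT | VC [22, 8]

MISSES = 4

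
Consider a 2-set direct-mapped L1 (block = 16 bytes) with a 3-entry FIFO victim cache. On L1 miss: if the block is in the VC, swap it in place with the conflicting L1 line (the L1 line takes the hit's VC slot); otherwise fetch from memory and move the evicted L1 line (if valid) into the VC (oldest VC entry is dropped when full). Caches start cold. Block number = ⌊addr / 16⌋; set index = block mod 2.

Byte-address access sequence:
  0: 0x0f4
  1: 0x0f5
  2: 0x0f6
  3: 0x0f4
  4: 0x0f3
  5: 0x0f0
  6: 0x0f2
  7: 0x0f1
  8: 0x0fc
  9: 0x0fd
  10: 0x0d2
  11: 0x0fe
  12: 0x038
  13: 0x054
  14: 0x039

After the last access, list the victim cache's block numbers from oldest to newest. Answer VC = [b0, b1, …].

VC = [13, 15, 5]

#0 0xf4→b15/s1 MISS; vc=[]
#1 0xf5→b15/s1 L1-HIT; vc=[]
#2 0xf6→b15/s1 L1-HIT; vc=[]
#3 0xf4→b15/s1 L1-HIT; vc=[]
#4 0xf3→b15/s1 L1-HIT; vc=[]
#5 0xf0→b15/s1 L1-HIT; vc=[]
#6 0xf2→b15/s1 L1-HIT; vc=[]
#7 0xf1→b15/s1 L1-HIT; vc=[]
#8 0xfc→b15/s1 L1-HIT; vc=[]
#9 0xfd→b15/s1 L1-HIT; vc=[]
#10 0xd2→b13/s1 MISS; vc=[15]
#11 0xfe→b15/s1 VC-HIT; vc=[13]
#12 0x38→b3/s1 MISS; vc=[13,15]
#13 0x54→b5/s1 MISS; vc=[13,15,3]
#14 0x39→b3/s1 VC-HIT; vc=[13,15,5]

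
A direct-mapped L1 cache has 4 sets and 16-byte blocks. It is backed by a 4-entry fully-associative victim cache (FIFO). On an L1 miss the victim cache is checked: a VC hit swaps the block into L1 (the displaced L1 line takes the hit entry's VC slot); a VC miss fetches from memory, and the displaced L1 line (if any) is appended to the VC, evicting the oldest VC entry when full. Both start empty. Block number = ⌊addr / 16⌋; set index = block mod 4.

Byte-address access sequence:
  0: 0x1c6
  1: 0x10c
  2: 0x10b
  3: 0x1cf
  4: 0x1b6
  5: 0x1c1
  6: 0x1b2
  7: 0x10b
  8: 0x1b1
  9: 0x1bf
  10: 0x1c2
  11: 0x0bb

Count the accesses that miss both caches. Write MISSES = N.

MISSES = 4

#0 0x1c6→b28/s0 MISS; vc=[]
#1 0x10c→b16/s0 MISS; vc=[28]
#2 0x10b→b16/s0 L1-HIT; vc=[28]
#3 0x1cf→b28/s0 VC-HIT; vc=[16]
#4 0x1b6→b27/s3 MISS; vc=[16]
#5 0x1c1→b28/s0 L1-HIT; vc=[16]
#6 0x1b2→b27/s3 L1-HIT; vc=[16]
#7 0x10b→b16/s0 VC-HIT; vc=[28]
#8 0x1b1→b27/s3 L1-HIT; vc=[28]
#9 0x1bf→b27/s3 L1-HIT; vc=[28]
#10 0x1c2→b28/s0 VC-HIT; vc=[16]
#11 0xbb→b11/s3 MISS; vc=[16,27]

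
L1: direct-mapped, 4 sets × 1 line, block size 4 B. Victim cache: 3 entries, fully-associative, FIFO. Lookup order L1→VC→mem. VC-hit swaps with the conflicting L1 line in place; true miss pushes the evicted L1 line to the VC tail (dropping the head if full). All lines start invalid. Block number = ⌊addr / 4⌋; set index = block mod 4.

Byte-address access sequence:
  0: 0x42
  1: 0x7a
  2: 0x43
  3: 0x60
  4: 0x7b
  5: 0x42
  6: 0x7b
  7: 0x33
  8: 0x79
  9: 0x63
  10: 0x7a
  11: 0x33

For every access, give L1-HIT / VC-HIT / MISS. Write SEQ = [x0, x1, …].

0: 0x42 (blk 16, set 0) → MISS  vc=[]
1: 0x7a (blk 30, set 2) → MISS  vc=[]
2: 0x43 (blk 16, set 0) → L1-HIT  vc=[]
3: 0x60 (blk 24, set 0) → MISS  vc=[16]
4: 0x7b (blk 30, set 2) → L1-HIT  vc=[16]
5: 0x42 (blk 16, set 0) → VC-HIT  vc=[24]
6: 0x7b (blk 30, set 2) → L1-HIT  vc=[24]
7: 0x33 (blk 12, set 0) → MISS  vc=[24, 16]
8: 0x79 (blk 30, set 2) → L1-HIT  vc=[24, 16]
9: 0x63 (blk 24, set 0) → VC-HIT  vc=[12, 16]
10: 0x7a (blk 30, set 2) → L1-HIT  vc=[12, 16]
11: 0x33 (blk 12, set 0) → VC-HIT  vc=[24, 16]

SEQ = [MISS, MISS, L1-HIT, MISS, L1-HIT, VC-HIT, L1-HIT, MISS, L1-HIT, VC-HIT, L1-HIT, VC-HIT]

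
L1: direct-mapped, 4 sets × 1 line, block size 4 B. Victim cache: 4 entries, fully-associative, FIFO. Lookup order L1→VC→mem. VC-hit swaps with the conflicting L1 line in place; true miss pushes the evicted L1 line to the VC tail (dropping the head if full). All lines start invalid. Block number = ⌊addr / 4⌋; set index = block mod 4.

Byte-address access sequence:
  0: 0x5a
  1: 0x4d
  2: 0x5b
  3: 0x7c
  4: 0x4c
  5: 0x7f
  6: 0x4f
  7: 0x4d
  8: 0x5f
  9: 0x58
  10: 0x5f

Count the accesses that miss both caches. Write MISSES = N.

0: 0x5a (blk 22, set 2) → MISS  vc=[]
1: 0x4d (blk 19, set 3) → MISS  vc=[]
2: 0x5b (blk 22, set 2) → L1-HIT  vc=[]
3: 0x7c (blk 31, set 3) → MISS  vc=[19]
4: 0x4c (blk 19, set 3) → VC-HIT  vc=[31]
5: 0x7f (blk 31, set 3) → VC-HIT  vc=[19]
6: 0x4f (blk 19, set 3) → VC-HIT  vc=[31]
7: 0x4d (blk 19, set 3) → L1-HIT  vc=[31]
8: 0x5f (blk 23, set 3) → MISS  vc=[31, 19]
9: 0x58 (blk 22, set 2) → L1-HIT  vc=[31, 19]
10: 0x5f (blk 23, set 3) → L1-HIT  vc=[31, 19]

MISSES = 4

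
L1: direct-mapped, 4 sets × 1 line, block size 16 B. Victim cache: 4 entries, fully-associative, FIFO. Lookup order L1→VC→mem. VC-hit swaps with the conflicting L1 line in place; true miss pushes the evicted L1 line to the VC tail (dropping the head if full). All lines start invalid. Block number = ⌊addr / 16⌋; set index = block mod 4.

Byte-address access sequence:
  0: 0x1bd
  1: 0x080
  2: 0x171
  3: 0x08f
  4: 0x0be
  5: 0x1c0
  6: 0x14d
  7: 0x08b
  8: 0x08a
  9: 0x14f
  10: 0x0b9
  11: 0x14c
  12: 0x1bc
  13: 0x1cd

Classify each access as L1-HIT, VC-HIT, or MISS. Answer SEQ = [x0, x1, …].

#0 0x1bd→b27/s3 MISS; vc=[]
#1 0x80→b8/s0 MISS; vc=[]
#2 0x171→b23/s3 MISS; vc=[27]
#3 0x8f→b8/s0 L1-HIT; vc=[27]
#4 0xbe→b11/s3 MISS; vc=[27,23]
#5 0x1c0→b28/s0 MISS; vc=[27,23,8]
#6 0x14d→b20/s0 MISS; vc=[27,23,8,28]
#7 0x8b→b8/s0 VC-HIT; vc=[27,23,20,28]
#8 0x8a→b8/s0 L1-HIT; vc=[27,23,20,28]
#9 0x14f→b20/s0 VC-HIT; vc=[27,23,8,28]
#10 0xb9→b11/s3 L1-HIT; vc=[27,23,8,28]
#11 0x14c→b20/s0 L1-HIT; vc=[27,23,8,28]
#12 0x1bc→b27/s3 VC-HIT; vc=[11,23,8,28]
#13 0x1cd→b28/s0 VC-HIT; vc=[11,23,8,20]

SEQ = [MISS, MISS, MISS, L1-HIT, MISS, MISS, MISS, VC-HIT, L1-HIT, VC-HIT, L1-HIT, L1-HIT, VC-HIT, VC-HIT]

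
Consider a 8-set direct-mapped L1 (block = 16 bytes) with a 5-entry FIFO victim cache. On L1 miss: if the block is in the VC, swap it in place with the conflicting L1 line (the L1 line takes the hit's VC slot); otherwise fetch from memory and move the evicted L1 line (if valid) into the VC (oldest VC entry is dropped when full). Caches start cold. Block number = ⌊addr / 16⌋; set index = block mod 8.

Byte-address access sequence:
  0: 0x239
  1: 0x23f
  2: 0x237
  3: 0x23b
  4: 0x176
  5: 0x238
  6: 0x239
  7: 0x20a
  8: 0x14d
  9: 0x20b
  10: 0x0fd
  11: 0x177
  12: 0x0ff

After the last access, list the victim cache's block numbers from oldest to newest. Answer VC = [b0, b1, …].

VC = [23]

  [0] addr=0x239 blk=35 s=3: MISS | VC []
  [1] addr=0x23f blk=35 s=3: L1-HIT | VC []
  [2] addr=0x237 blk=35 s=3: L1-HIT | VC []
  [3] addr=0x23b blk=35 s=3: L1-HIT | VC []
  [4] addr=0x176 blk=23 s=7: MISS | VC []
  [5] addr=0x238 blk=35 s=3: L1-HIT | VC []
  [6] addr=0x239 blk=35 s=3: L1-HIT | VC []
  [7] addr=0x20a blk=32 s=0: MISS | VC []
  [8] addr=0x14d blk=20 s=4: MISS | VC []
  [9] addr=0x20b blk=32 s=0: L1-HIT | VC []
  [10] addr=0xfd blk=15 s=7: MISS | VC [23]
  [11] addr=0x177 blk=23 s=7: VC-HIT | VC [15]
  [12] addr=0xff blk=15 s=7: VC-HIT | VC [23]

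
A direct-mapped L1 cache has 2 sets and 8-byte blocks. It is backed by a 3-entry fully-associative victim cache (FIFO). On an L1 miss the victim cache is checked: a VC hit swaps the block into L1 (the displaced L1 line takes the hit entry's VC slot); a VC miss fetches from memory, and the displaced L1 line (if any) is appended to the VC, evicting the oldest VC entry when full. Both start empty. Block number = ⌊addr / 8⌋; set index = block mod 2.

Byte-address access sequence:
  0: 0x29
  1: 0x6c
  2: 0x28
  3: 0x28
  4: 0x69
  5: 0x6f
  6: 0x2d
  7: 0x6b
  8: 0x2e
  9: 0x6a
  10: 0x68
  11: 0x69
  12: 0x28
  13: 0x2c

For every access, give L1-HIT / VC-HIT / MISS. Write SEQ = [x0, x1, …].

SEQ = [MISS, MISS, VC-HIT, L1-HIT, VC-HIT, L1-HIT, VC-HIT, VC-HIT, VC-HIT, VC-HIT, L1-HIT, L1-HIT, VC-HIT, L1-HIT]

0: 0x29 (blk 5, set 1) → MISS  vc=[]
1: 0x6c (blk 13, set 1) → MISS  vc=[5]
2: 0x28 (blk 5, set 1) → VC-HIT  vc=[13]
3: 0x28 (blk 5, set 1) → L1-HIT  vc=[13]
4: 0x69 (blk 13, set 1) → VC-HIT  vc=[5]
5: 0x6f (blk 13, set 1) → L1-HIT  vc=[5]
6: 0x2d (blk 5, set 1) → VC-HIT  vc=[13]
7: 0x6b (blk 13, set 1) → VC-HIT  vc=[5]
8: 0x2e (blk 5, set 1) → VC-HIT  vc=[13]
9: 0x6a (blk 13, set 1) → VC-HIT  vc=[5]
10: 0x68 (blk 13, set 1) → L1-HIT  vc=[5]
11: 0x69 (blk 13, set 1) → L1-HIT  vc=[5]
12: 0x28 (blk 5, set 1) → VC-HIT  vc=[13]
13: 0x2c (blk 5, set 1) → L1-HIT  vc=[13]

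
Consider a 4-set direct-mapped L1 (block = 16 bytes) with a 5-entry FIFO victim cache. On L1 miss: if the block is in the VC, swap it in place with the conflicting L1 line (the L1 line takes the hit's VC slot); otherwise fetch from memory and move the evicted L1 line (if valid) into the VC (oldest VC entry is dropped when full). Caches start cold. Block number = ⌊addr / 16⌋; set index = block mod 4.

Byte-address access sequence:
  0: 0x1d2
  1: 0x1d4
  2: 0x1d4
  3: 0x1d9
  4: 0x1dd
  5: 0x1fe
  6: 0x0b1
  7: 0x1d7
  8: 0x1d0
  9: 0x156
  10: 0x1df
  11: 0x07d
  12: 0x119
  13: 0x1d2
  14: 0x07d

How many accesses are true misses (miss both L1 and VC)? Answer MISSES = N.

MISSES = 6

  [0] addr=0x1d2 blk=29 s=1: MISS | VC []
  [1] addr=0x1d4 blk=29 s=1: L1-HIT | VC []
  [2] addr=0x1d4 blk=29 s=1: L1-HIT | VC []
  [3] addr=0x1d9 blk=29 s=1: L1-HIT | VC []
  [4] addr=0x1dd blk=29 s=1: L1-HIT | VC []
  [5] addr=0x1fe blk=31 s=3: MISS | VC []
  [6] addr=0xb1 blk=11 s=3: MISS | VC [31]
  [7] addr=0x1d7 blk=29 s=1: L1-HIT | VC [31]
  [8] addr=0x1d0 blk=29 s=1: L1-HIT | VC [31]
  [9] addr=0x156 blk=21 s=1: MISS | VC [31, 29]
  [10] addr=0x1df blk=29 s=1: VC-HIT | VC [31, 21]
  [11] addr=0x7d blk=7 s=3: MISS | VC [31, 21, 11]
  [12] addr=0x119 blk=17 s=1: MISS | VC [31, 21, 11, 29]
  [13] addr=0x1d2 blk=29 s=1: VC-HIT | VC [31, 21, 11, 17]
  [14] addr=0x7d blk=7 s=3: L1-HIT | VC [31, 21, 11, 17]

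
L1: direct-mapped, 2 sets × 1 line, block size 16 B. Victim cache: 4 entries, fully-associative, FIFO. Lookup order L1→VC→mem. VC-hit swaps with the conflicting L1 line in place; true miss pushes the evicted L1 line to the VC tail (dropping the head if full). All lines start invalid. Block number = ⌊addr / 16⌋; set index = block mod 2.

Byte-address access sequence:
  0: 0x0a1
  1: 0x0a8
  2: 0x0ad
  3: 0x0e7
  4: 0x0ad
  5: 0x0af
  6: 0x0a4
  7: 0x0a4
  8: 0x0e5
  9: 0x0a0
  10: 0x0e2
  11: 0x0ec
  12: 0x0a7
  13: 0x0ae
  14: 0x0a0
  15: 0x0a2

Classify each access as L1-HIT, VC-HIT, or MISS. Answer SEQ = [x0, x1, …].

SEQ = [MISS, L1-HIT, L1-HIT, MISS, VC-HIT, L1-HIT, L1-HIT, L1-HIT, VC-HIT, VC-HIT, VC-HIT, L1-HIT, VC-HIT, L1-HIT, L1-HIT, L1-HIT]

#0 0xa1→b10/s0 MISS; vc=[]
#1 0xa8→b10/s0 L1-HIT; vc=[]
#2 0xad→b10/s0 L1-HIT; vc=[]
#3 0xe7→b14/s0 MISS; vc=[10]
#4 0xad→b10/s0 VC-HIT; vc=[14]
#5 0xaf→b10/s0 L1-HIT; vc=[14]
#6 0xa4→b10/s0 L1-HIT; vc=[14]
#7 0xa4→b10/s0 L1-HIT; vc=[14]
#8 0xe5→b14/s0 VC-HIT; vc=[10]
#9 0xa0→b10/s0 VC-HIT; vc=[14]
#10 0xe2→b14/s0 VC-HIT; vc=[10]
#11 0xec→b14/s0 L1-HIT; vc=[10]
#12 0xa7→b10/s0 VC-HIT; vc=[14]
#13 0xae→b10/s0 L1-HIT; vc=[14]
#14 0xa0→b10/s0 L1-HIT; vc=[14]
#15 0xa2→b10/s0 L1-HIT; vc=[14]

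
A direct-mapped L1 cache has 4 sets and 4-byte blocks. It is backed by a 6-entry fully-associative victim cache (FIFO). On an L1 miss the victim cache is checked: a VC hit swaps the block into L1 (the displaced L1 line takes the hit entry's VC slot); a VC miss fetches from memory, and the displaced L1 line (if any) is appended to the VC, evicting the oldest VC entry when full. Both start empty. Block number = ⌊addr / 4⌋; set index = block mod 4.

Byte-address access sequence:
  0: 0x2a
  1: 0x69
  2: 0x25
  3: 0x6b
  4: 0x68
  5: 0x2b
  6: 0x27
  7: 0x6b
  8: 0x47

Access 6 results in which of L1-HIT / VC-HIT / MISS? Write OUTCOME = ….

0: 0x2a (blk 10, set 2) → MISS  vc=[]
1: 0x69 (blk 26, set 2) → MISS  vc=[10]
2: 0x25 (blk 9, set 1) → MISS  vc=[10]
3: 0x6b (blk 26, set 2) → L1-HIT  vc=[10]
4: 0x68 (blk 26, set 2) → L1-HIT  vc=[10]
5: 0x2b (blk 10, set 2) → VC-HIT  vc=[26]
6: 0x27 (blk 9, set 1) → L1-HIT  vc=[26]
7: 0x6b (blk 26, set 2) → VC-HIT  vc=[10]
8: 0x47 (blk 17, set 1) → MISS  vc=[10, 9]

OUTCOME = L1-HIT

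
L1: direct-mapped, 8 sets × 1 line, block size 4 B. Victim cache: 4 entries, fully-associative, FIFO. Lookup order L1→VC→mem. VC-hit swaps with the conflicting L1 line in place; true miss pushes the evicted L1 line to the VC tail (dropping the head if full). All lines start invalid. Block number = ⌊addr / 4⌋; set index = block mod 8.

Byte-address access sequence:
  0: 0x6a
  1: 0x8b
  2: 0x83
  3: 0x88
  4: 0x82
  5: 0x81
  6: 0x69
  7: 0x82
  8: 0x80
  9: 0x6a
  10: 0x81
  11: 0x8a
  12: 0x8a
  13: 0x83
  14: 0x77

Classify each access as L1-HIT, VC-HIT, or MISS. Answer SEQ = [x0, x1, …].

SEQ = [MISS, MISS, MISS, L1-HIT, L1-HIT, L1-HIT, VC-HIT, L1-HIT, L1-HIT, L1-HIT, L1-HIT, VC-HIT, L1-HIT, L1-HIT, MISS]

#0 0x6a→b26/s2 MISS; vc=[]
#1 0x8b→b34/s2 MISS; vc=[26]
#2 0x83→b32/s0 MISS; vc=[26]
#3 0x88→b34/s2 L1-HIT; vc=[26]
#4 0x82→b32/s0 L1-HIT; vc=[26]
#5 0x81→b32/s0 L1-HIT; vc=[26]
#6 0x69→b26/s2 VC-HIT; vc=[34]
#7 0x82→b32/s0 L1-HIT; vc=[34]
#8 0x80→b32/s0 L1-HIT; vc=[34]
#9 0x6a→b26/s2 L1-HIT; vc=[34]
#10 0x81→b32/s0 L1-HIT; vc=[34]
#11 0x8a→b34/s2 VC-HIT; vc=[26]
#12 0x8a→b34/s2 L1-HIT; vc=[26]
#13 0x83→b32/s0 L1-HIT; vc=[26]
#14 0x77→b29/s5 MISS; vc=[26]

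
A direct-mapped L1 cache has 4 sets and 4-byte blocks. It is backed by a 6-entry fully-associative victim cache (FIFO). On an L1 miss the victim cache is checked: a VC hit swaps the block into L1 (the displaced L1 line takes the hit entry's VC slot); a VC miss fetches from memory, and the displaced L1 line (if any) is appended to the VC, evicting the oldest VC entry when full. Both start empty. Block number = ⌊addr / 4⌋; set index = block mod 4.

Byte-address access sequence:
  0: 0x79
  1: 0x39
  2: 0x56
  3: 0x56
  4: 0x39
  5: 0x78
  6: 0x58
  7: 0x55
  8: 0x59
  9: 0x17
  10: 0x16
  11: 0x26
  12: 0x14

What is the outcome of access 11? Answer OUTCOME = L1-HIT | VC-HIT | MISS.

OUTCOME = MISS

0: 0x79 (blk 30, set 2) → MISS  vc=[]
1: 0x39 (blk 14, set 2) → MISS  vc=[30]
2: 0x56 (blk 21, set 1) → MISS  vc=[30]
3: 0x56 (blk 21, set 1) → L1-HIT  vc=[30]
4: 0x39 (blk 14, set 2) → L1-HIT  vc=[30]
5: 0x78 (blk 30, set 2) → VC-HIT  vc=[14]
6: 0x58 (blk 22, set 2) → MISS  vc=[14, 30]
7: 0x55 (blk 21, set 1) → L1-HIT  vc=[14, 30]
8: 0x59 (blk 22, set 2) → L1-HIT  vc=[14, 30]
9: 0x17 (blk 5, set 1) → MISS  vc=[14, 30, 21]
10: 0x16 (blk 5, set 1) → L1-HIT  vc=[14, 30, 21]
11: 0x26 (blk 9, set 1) → MISS  vc=[14, 30, 21, 5]
12: 0x14 (blk 5, set 1) → VC-HIT  vc=[14, 30, 21, 9]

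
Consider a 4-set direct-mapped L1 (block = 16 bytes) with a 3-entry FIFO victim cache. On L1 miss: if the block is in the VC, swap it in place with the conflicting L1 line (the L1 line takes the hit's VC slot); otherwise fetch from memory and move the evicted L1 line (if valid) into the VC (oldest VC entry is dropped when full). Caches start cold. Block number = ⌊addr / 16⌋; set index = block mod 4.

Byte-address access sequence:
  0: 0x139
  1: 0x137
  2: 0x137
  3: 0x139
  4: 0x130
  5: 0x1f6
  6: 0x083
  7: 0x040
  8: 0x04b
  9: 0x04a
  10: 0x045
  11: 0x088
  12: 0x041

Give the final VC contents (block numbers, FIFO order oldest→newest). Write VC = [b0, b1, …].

0: 0x139 (blk 19, set 3) → MISS  vc=[]
1: 0x137 (blk 19, set 3) → L1-HIT  vc=[]
2: 0x137 (blk 19, set 3) → L1-HIT  vc=[]
3: 0x139 (blk 19, set 3) → L1-HIT  vc=[]
4: 0x130 (blk 19, set 3) → L1-HIT  vc=[]
5: 0x1f6 (blk 31, set 3) → MISS  vc=[19]
6: 0x83 (blk 8, set 0) → MISS  vc=[19]
7: 0x40 (blk 4, set 0) → MISS  vc=[19, 8]
8: 0x4b (blk 4, set 0) → L1-HIT  vc=[19, 8]
9: 0x4a (blk 4, set 0) → L1-HIT  vc=[19, 8]
10: 0x45 (blk 4, set 0) → L1-HIT  vc=[19, 8]
11: 0x88 (blk 8, set 0) → VC-HIT  vc=[19, 4]
12: 0x41 (blk 4, set 0) → VC-HIT  vc=[19, 8]

VC = [19, 8]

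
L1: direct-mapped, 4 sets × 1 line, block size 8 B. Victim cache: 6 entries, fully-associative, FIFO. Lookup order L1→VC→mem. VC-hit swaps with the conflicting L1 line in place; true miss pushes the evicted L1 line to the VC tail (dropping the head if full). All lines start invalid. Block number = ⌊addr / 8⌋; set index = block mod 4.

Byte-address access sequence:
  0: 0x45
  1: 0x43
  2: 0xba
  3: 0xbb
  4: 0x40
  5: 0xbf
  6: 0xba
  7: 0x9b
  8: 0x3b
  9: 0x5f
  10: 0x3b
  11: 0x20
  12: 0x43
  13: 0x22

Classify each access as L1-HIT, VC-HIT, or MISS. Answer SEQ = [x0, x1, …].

  [0] addr=0x45 blk=8 s=0: MISS | VC []
  [1] addr=0x43 blk=8 s=0: L1-HIT | VC []
  [2] addr=0xba blk=23 s=3: MISS | VC []
  [3] addr=0xbb blk=23 s=3: L1-HIT | VC []
  [4] addr=0x40 blk=8 s=0: L1-HIT | VC []
  [5] addr=0xbf blk=23 s=3: L1-HIT | VC []
  [6] addr=0xba blk=23 s=3: L1-HIT | VC []
  [7] addr=0x9b blk=19 s=3: MISS | VC [23]
  [8] addr=0x3b blk=7 s=3: MISS | VC [23, 19]
  [9] addr=0x5f blk=11 s=3: MISS | VC [23, 19, 7]
  [10] addr=0x3b blk=7 s=3: VC-HIT | VC [23, 19, 11]
  [11] addr=0x20 blk=4 s=0: MISS | VC [23, 19, 11, 8]
  [12] addr=0x43 blk=8 s=0: VC-HIT | VC [23, 19, 11, 4]
  [13] addr=0x22 blk=4 s=0: VC-HIT | VC [23, 19, 11, 8]

SEQ = [MISS, L1-HIT, MISS, L1-HIT, L1-HIT, L1-HIT, L1-HIT, MISS, MISS, MISS, VC-HIT, MISS, VC-HIT, VC-HIT]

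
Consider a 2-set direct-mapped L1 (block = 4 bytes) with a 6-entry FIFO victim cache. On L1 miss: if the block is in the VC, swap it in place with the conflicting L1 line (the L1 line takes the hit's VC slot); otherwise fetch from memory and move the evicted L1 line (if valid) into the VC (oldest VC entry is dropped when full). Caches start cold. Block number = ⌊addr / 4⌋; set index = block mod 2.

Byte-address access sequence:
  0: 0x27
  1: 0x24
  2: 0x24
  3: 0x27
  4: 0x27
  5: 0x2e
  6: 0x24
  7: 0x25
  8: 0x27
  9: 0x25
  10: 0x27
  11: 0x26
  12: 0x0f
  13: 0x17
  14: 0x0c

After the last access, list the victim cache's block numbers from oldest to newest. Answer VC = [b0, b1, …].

VC = [11, 9, 5]

0: 0x27 (blk 9, set 1) → MISS  vc=[]
1: 0x24 (blk 9, set 1) → L1-HIT  vc=[]
2: 0x24 (blk 9, set 1) → L1-HIT  vc=[]
3: 0x27 (blk 9, set 1) → L1-HIT  vc=[]
4: 0x27 (blk 9, set 1) → L1-HIT  vc=[]
5: 0x2e (blk 11, set 1) → MISS  vc=[9]
6: 0x24 (blk 9, set 1) → VC-HIT  vc=[11]
7: 0x25 (blk 9, set 1) → L1-HIT  vc=[11]
8: 0x27 (blk 9, set 1) → L1-HIT  vc=[11]
9: 0x25 (blk 9, set 1) → L1-HIT  vc=[11]
10: 0x27 (blk 9, set 1) → L1-HIT  vc=[11]
11: 0x26 (blk 9, set 1) → L1-HIT  vc=[11]
12: 0xf (blk 3, set 1) → MISS  vc=[11, 9]
13: 0x17 (blk 5, set 1) → MISS  vc=[11, 9, 3]
14: 0xc (blk 3, set 1) → VC-HIT  vc=[11, 9, 5]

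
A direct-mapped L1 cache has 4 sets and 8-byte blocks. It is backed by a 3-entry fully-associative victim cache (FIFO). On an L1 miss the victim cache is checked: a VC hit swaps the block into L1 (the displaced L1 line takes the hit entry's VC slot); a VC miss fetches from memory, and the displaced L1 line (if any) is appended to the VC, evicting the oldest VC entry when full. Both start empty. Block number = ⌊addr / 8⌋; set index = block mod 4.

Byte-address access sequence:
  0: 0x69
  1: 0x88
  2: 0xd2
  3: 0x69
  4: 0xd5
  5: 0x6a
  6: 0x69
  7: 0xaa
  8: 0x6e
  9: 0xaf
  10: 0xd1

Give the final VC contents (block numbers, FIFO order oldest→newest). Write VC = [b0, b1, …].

VC = [17, 13]

#0 0x69→b13/s1 MISS; vc=[]
#1 0x88→b17/s1 MISS; vc=[13]
#2 0xd2→b26/s2 MISS; vc=[13]
#3 0x69→b13/s1 VC-HIT; vc=[17]
#4 0xd5→b26/s2 L1-HIT; vc=[17]
#5 0x6a→b13/s1 L1-HIT; vc=[17]
#6 0x69→b13/s1 L1-HIT; vc=[17]
#7 0xaa→b21/s1 MISS; vc=[17,13]
#8 0x6e→b13/s1 VC-HIT; vc=[17,21]
#9 0xaf→b21/s1 VC-HIT; vc=[17,13]
#10 0xd1→b26/s2 L1-HIT; vc=[17,13]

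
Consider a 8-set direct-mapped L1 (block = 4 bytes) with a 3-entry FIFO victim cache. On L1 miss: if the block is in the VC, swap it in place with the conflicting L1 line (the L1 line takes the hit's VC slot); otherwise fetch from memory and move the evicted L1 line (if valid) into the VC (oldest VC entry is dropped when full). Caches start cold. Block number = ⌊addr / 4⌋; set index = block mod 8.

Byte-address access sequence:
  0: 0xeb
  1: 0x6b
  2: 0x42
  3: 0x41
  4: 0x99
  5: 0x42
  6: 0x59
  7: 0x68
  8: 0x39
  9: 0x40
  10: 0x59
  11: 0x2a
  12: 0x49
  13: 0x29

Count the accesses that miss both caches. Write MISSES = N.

MISSES = 8

#0 0xeb→b58/s2 MISS; vc=[]
#1 0x6b→b26/s2 MISS; vc=[58]
#2 0x42→b16/s0 MISS; vc=[58]
#3 0x41→b16/s0 L1-HIT; vc=[58]
#4 0x99→b38/s6 MISS; vc=[58]
#5 0x42→b16/s0 L1-HIT; vc=[58]
#6 0x59→b22/s6 MISS; vc=[58,38]
#7 0x68→b26/s2 L1-HIT; vc=[58,38]
#8 0x39→b14/s6 MISS; vc=[58,38,22]
#9 0x40→b16/s0 L1-HIT; vc=[58,38,22]
#10 0x59→b22/s6 VC-HIT; vc=[58,38,14]
#11 0x2a→b10/s2 MISS; vc=[38,14,26]
#12 0x49→b18/s2 MISS; vc=[14,26,10]
#13 0x29→b10/s2 VC-HIT; vc=[14,26,18]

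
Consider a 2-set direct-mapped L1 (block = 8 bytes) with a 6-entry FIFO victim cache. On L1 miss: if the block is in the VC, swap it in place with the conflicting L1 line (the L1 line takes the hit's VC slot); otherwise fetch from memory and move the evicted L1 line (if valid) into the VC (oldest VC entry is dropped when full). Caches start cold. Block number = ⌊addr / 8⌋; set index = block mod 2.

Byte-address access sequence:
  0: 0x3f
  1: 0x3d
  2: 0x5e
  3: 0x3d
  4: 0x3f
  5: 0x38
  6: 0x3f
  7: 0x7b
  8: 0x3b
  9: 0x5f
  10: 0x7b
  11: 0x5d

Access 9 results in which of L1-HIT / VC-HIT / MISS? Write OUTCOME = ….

OUTCOME = VC-HIT

  [0] addr=0x3f blk=7 s=1: MISS | VC []
  [1] addr=0x3d blk=7 s=1: L1-HIT | VC []
  [2] addr=0x5e blk=11 s=1: MISS | VC [7]
  [3] addr=0x3d blk=7 s=1: VC-HIT | VC [11]
  [4] addr=0x3f blk=7 s=1: L1-HIT | VC [11]
  [5] addr=0x38 blk=7 s=1: L1-HIT | VC [11]
  [6] addr=0x3f blk=7 s=1: L1-HIT | VC [11]
  [7] addr=0x7b blk=15 s=1: MISS | VC [11, 7]
  [8] addr=0x3b blk=7 s=1: VC-HIT | VC [11, 15]
  [9] addr=0x5f blk=11 s=1: VC-HIT | VC [7, 15]
  [10] addr=0x7b blk=15 s=1: VC-HIT | VC [7, 11]
  [11] addr=0x5d blk=11 s=1: VC-HIT | VC [7, 15]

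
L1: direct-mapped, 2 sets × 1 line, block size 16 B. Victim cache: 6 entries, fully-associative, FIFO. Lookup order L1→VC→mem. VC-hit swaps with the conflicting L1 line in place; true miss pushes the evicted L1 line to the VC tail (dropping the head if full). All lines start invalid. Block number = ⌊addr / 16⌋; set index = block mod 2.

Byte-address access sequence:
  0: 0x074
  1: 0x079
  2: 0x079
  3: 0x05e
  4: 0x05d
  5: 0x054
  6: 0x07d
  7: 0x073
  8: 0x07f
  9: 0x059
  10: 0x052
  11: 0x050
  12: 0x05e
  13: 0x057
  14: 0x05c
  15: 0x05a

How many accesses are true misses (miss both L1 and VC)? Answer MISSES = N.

MISSES = 2

  [0] addr=0x74 blk=7 s=1: MISS | VC []
  [1] addr=0x79 blk=7 s=1: L1-HIT | VC []
  [2] addr=0x79 blk=7 s=1: L1-HIT | VC []
  [3] addr=0x5e blk=5 s=1: MISS | VC [7]
  [4] addr=0x5d blk=5 s=1: L1-HIT | VC [7]
  [5] addr=0x54 blk=5 s=1: L1-HIT | VC [7]
  [6] addr=0x7d blk=7 s=1: VC-HIT | VC [5]
  [7] addr=0x73 blk=7 s=1: L1-HIT | VC [5]
  [8] addr=0x7f blk=7 s=1: L1-HIT | VC [5]
  [9] addr=0x59 blk=5 s=1: VC-HIT | VC [7]
  [10] addr=0x52 blk=5 s=1: L1-HIT | VC [7]
  [11] addr=0x50 blk=5 s=1: L1-HIT | VC [7]
  [12] addr=0x5e blk=5 s=1: L1-HIT | VC [7]
  [13] addr=0x57 blk=5 s=1: L1-HIT | VC [7]
  [14] addr=0x5c blk=5 s=1: L1-HIT | VC [7]
  [15] addr=0x5a blk=5 s=1: L1-HIT | VC [7]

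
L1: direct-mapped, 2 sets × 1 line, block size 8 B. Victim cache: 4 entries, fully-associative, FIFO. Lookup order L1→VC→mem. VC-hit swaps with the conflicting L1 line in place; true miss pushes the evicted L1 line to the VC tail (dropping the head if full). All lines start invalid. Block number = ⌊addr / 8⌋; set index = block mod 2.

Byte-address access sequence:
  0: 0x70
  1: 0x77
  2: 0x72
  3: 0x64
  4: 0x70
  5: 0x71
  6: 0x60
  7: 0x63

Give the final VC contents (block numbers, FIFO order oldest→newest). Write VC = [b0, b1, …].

VC = [14]

  [0] addr=0x70 blk=14 s=0: MISS | VC []
  [1] addr=0x77 blk=14 s=0: L1-HIT | VC []
  [2] addr=0x72 blk=14 s=0: L1-HIT | VC []
  [3] addr=0x64 blk=12 s=0: MISS | VC [14]
  [4] addr=0x70 blk=14 s=0: VC-HIT | VC [12]
  [5] addr=0x71 blk=14 s=0: L1-HIT | VC [12]
  [6] addr=0x60 blk=12 s=0: VC-HIT | VC [14]
  [7] addr=0x63 blk=12 s=0: L1-HIT | VC [14]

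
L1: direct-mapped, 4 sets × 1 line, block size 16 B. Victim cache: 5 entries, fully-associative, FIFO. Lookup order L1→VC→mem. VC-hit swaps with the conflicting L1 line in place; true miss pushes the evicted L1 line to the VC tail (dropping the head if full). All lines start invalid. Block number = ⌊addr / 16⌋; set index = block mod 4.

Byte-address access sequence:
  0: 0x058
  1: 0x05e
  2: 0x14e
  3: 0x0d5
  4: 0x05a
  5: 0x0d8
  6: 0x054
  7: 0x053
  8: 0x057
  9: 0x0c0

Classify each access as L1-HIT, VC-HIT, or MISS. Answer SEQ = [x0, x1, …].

#0 0x58→b5/s1 MISS; vc=[]
#1 0x5e→b5/s1 L1-HIT; vc=[]
#2 0x14e→b20/s0 MISS; vc=[]
#3 0xd5→b13/s1 MISS; vc=[5]
#4 0x5a→b5/s1 VC-HIT; vc=[13]
#5 0xd8→b13/s1 VC-HIT; vc=[5]
#6 0x54→b5/s1 VC-HIT; vc=[13]
#7 0x53→b5/s1 L1-HIT; vc=[13]
#8 0x57→b5/s1 L1-HIT; vc=[13]
#9 0xc0→b12/s0 MISS; vc=[13,20]

SEQ = [MISS, L1-HIT, MISS, MISS, VC-HIT, VC-HIT, VC-HIT, L1-HIT, L1-HIT, MISS]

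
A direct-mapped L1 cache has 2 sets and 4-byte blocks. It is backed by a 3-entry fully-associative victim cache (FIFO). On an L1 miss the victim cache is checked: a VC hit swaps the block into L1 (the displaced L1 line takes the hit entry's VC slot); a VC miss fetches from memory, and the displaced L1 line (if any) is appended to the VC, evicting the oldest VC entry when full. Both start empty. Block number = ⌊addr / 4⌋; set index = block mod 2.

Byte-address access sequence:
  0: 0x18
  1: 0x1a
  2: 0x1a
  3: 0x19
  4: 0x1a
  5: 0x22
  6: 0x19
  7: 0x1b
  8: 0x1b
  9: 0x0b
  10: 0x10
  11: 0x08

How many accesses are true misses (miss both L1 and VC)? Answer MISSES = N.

0: 0x18 (blk 6, set 0) → MISS  vc=[]
1: 0x1a (blk 6, set 0) → L1-HIT  vc=[]
2: 0x1a (blk 6, set 0) → L1-HIT  vc=[]
3: 0x19 (blk 6, set 0) → L1-HIT  vc=[]
4: 0x1a (blk 6, set 0) → L1-HIT  vc=[]
5: 0x22 (blk 8, set 0) → MISS  vc=[6]
6: 0x19 (blk 6, set 0) → VC-HIT  vc=[8]
7: 0x1b (blk 6, set 0) → L1-HIT  vc=[8]
8: 0x1b (blk 6, set 0) → L1-HIT  vc=[8]
9: 0xb (blk 2, set 0) → MISS  vc=[8, 6]
10: 0x10 (blk 4, set 0) → MISS  vc=[8, 6, 2]
11: 0x8 (blk 2, set 0) → VC-HIT  vc=[8, 6, 4]

MISSES = 4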